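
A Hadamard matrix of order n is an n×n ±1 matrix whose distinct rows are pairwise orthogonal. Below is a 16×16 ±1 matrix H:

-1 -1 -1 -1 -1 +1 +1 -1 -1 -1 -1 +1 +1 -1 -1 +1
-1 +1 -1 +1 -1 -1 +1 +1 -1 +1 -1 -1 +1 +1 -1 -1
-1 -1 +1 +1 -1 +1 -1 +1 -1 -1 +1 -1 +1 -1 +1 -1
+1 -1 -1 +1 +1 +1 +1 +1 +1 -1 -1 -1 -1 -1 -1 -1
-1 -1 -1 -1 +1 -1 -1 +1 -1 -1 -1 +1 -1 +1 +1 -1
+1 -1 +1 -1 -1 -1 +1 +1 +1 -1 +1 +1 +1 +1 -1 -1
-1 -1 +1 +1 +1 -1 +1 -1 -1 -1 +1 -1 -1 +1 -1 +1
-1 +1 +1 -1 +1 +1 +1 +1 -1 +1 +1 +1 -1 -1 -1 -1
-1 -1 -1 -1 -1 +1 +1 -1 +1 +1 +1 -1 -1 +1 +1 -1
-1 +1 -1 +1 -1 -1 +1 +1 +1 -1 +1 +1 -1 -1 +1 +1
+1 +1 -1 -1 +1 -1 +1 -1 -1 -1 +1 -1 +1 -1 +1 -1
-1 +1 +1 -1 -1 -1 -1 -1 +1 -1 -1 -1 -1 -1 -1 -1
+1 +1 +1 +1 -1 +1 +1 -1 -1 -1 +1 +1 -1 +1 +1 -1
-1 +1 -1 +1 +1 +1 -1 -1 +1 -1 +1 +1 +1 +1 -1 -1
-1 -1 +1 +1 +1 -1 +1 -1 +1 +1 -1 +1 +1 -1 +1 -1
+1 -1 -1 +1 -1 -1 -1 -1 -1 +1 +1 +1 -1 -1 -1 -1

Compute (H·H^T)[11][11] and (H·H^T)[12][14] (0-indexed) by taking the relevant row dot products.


Row 11 of H: [-1, 1, 1, -1, -1, -1, -1, -1, 1, -1, -1, -1, -1, -1, -1, -1].
Row 12 of H: [1, 1, 1, 1, -1, 1, 1, -1, -1, -1, 1, 1, -1, 1, 1, -1].
Row 14 of H: [-1, -1, 1, 1, 1, -1, 1, -1, 1, 1, -1, 1, 1, -1, 1, -1].
(H·H^T)[11][11] = Σ_j H[11][j]·H[11][j] = (-1)² + (1)² + (1)² + (-1)² + (-1)² + (-1)² + (-1)² + (-1)² + (1)² + (-1)² + (-1)² + (-1)² + (-1)² + (-1)² + (-1)² + (-1)² = 1 + 1 + 1 + 1 + 1 + 1 + 1 + 1 + 1 + 1 + 1 + 1 + 1 + 1 + 1 + 1 = 16.
(H·H^T)[12][14] = Σ_j H[12][j]·H[14][j] = (1)·(-1) + (1)·(-1) + (1)·(1) + (1)·(1) + (-1)·(1) + (1)·(-1) + (1)·(1) + (-1)·(-1) + (-1)·(1) + (-1)·(1) + (1)·(-1) + (1)·(1) + (-1)·(1) + (1)·(-1) + (1)·(1) + (-1)·(-1) = -1 + -1 + 1 + 1 + -1 + -1 + 1 + 1 + -1 + -1 + -1 + 1 + -1 + -1 + 1 + 1 = -2.
Rows 12 and 14 are not orthogonal (dot product = -2 ≠ 0), so H is not a Hadamard matrix.

(11,11) entry = 16; (12,14) entry = -2.


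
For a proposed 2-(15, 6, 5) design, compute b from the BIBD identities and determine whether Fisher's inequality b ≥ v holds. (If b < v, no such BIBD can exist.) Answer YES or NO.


r = λ(v − 1)/(k − 1) = 5·14/5 = 14.
b = vr/k = 15·14/6 = 35.
Fisher's inequality: b ≥ v ⇔ 35 ≥ 15? YES.

YES


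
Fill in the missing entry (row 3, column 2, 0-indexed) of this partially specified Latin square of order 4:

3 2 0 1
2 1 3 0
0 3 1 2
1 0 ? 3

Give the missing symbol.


Row 3 contains symbols [0, 1, 3] — missing [2].
Column 2 contains symbols [0, 1, 3] — missing [2].
The missing symbol must appear in both missing sets; intersection = [2].
Therefore the hidden value is 2.

Missing value = 2.


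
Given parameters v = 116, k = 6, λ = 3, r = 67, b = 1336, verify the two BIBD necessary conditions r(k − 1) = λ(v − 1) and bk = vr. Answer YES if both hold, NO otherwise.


Condition (i): r(k − 1) = 67·5 = 335; λ(v − 1) = 3·115 = 345. Match? NO.
Condition (ii): bk = 1336·6 = 8016; vr = 116·67 = 7772. Match? NO.
Both conditions hold? NO.

NO


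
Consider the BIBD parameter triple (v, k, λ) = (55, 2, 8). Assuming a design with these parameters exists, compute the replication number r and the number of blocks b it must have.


Any 2-(v, k, λ) BIBD satisfies two necessary conditions:
  (i)  Each point sits in r blocks, and counting incidences through any fixed point gives r(k − 1) = λ(v − 1), so r = λ(v − 1)/(k − 1).
  (ii) Total incidences bk = vr, so b = vr/k.
Step 1: r = λ(v − 1)/(k − 1) = 8·(55 − 1)/(2 − 1) = 8·54/1 = 432/1 = 432.
Step 2: b = vr/k = 55·432/2 = 23760/2 = 11880.
Check integrality: r = 432 ∈ Z ✓, b = 11880 ∈ Z ✓.
(These identities are necessary conditions: they determine r and b for any design with these parameters, but do not by themselves prove that one exists.)

r = 432, b = 11880.


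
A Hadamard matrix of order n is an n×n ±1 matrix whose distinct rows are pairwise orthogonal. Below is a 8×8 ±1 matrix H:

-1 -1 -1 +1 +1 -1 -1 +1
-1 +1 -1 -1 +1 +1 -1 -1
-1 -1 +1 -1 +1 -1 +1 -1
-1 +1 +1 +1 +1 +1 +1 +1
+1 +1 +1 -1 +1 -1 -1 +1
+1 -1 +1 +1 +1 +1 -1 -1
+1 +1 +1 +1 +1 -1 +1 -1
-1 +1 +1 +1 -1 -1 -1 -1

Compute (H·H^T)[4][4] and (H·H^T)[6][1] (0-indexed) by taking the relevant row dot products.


Row 1 of H: [-1, 1, -1, -1, 1, 1, -1, -1].
Row 4 of H: [1, 1, 1, -1, 1, -1, -1, 1].
Row 6 of H: [1, 1, 1, 1, 1, -1, 1, -1].
(H·H^T)[4][4] = Σ_j H[4][j]·H[4][j] = (1)² + (1)² + (1)² + (-1)² + (1)² + (-1)² + (-1)² + (1)² = 1 + 1 + 1 + 1 + 1 + 1 + 1 + 1 = 8.
(H·H^T)[6][1] = Σ_j H[6][j]·H[1][j] = (1)·(-1) + (1)·(1) + (1)·(-1) + (1)·(-1) + (1)·(1) + (-1)·(1) + (1)·(-1) + (-1)·(-1) = -1 + 1 + -1 + -1 + 1 + -1 + -1 + 1 = -2.
Rows 6 and 1 are not orthogonal (dot product = -2 ≠ 0), so H is not a Hadamard matrix.

(4,4) entry = 8; (6,1) entry = -2.


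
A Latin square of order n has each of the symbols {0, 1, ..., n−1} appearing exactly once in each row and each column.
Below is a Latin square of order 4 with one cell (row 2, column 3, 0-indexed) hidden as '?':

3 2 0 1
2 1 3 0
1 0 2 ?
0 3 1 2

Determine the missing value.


Row 2 contains symbols [0, 1, 2] — missing [3].
Column 3 contains symbols [0, 1, 2] — missing [3].
The missing symbol must appear in both missing sets; intersection = [3].
Therefore the hidden value is 3.

Missing value = 3.


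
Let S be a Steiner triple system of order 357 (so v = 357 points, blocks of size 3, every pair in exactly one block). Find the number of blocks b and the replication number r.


An STS(v) is a 2-(v, 3, 1) BIBD: block size k = 3, λ = 1.
Replication: r(k − 1) = λ(v − 1) ⇒ r·2 = 357 − 1 = 356 ⇒ r = 178.
Block count: bk = vr ⇒ b·3 = 357·178 = 63546 ⇒ b = 21182.

r = 178, b = 21182.


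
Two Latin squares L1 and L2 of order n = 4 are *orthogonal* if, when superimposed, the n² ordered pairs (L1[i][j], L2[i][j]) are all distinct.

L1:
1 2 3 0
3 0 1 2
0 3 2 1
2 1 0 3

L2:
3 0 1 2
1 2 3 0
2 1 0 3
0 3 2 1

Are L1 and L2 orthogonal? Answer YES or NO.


Form the n² = 16 superimposed pairs (L1[i][j], L2[i][j]), row by row (rows and columns indexed from 0):
row 0: (1,3) (2,0) (3,1) (0,2)
row 1: (3,1) (0,2) (1,3) (2,0)
row 2: (0,2) (3,1) (2,0) (1,3)
row 3: (2,0) (1,3) (0,2) (3,1)
Orthogonality requires all 16 pairs distinct.
But the pair (3,1) repeats: cell (0,2) has L1 = 3, L2 = 1, and cell (1,0) has L1 = 3, L2 = 1.
A repeated pair means some other pair never occurs (only 4 distinct pairs out of 16), so the squares are not orthogonal.
Conclusion: NO.

NO


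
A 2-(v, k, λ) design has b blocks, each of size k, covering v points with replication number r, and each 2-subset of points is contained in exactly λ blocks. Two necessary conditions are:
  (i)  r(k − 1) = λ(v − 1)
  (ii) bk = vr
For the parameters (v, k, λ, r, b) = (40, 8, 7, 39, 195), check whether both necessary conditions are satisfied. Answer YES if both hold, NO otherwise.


Condition (i): r(k − 1) = 39·7 = 273; λ(v − 1) = 7·39 = 273. Match? YES.
Condition (ii): bk = 195·8 = 1560; vr = 40·39 = 1560. Match? YES.
Both conditions hold? YES.

YES


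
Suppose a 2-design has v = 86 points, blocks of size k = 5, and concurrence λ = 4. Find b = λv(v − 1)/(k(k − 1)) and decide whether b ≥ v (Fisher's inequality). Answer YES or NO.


r = λ(v − 1)/(k − 1) = 4·85/4 = 85.
b = vr/k = 86·85/5 = 1462.
Fisher's inequality: b ≥ v ⇔ 1462 ≥ 86? YES.

YES


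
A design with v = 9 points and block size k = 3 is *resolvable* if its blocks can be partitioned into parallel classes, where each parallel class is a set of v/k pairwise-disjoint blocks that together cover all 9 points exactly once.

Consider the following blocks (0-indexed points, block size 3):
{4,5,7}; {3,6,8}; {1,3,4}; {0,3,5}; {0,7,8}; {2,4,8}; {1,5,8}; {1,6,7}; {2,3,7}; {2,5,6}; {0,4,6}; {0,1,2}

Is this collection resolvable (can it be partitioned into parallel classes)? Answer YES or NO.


v = 9, block size k = 3, number of blocks = 12.
For resolvability, blocks must partition into parallel classes of size v/k = 3.
Total blocks must therefore be a multiple of 3: 12 = 3·4 + 0 ⇒ divisible ✓.
Greedy packing gives 4 candidate class(es). Each should be a full parallel class (size 3, covers all 9 points).
  Class 1 (3 blocks): {4,5,7}; {3,6,8}; {0,1,2}. Points covered: [0, 1, 2, 3, 4, 5, 6, 7, 8].
  Class 2 (3 blocks): {1,3,4}; {0,7,8}; {2,5,6}. Points covered: [0, 1, 2, 3, 4, 5, 6, 7, 8].
  Class 3 (3 blocks): {0,3,5}; {2,4,8}; {1,6,7}. Points covered: [0, 1, 2, 3, 4, 5, 6, 7, 8].
  Class 4 (3 blocks): {1,5,8}; {2,3,7}; {0,4,6}. Points covered: [0, 1, 2, 3, 4, 5, 6, 7, 8].
All classes full (size 3)? YES. All classes cover every point? YES.
Resolvable? YES.

YES


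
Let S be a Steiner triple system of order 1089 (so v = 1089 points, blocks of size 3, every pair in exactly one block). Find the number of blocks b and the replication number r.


An STS(v) is a 2-(v, 3, 1) BIBD: block size k = 3, λ = 1.
Replication: r(k − 1) = λ(v − 1) ⇒ r·2 = 1089 − 1 = 1088 ⇒ r = 544.
Block count: b = v(v − 1)/6 = 1089·1088/6 = 1184832/6 = 197472.
(Check via bk = vr: 197472·3 = 592416 = 1089·544 = 592416 ✓.)

r = 544, b = 197472.


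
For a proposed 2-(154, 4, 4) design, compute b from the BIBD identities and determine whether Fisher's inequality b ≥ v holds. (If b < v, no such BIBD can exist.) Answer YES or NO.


r = λ(v − 1)/(k − 1) = 4·153/3 = 204.
b = vr/k = 154·204/4 = 7854.
Fisher's inequality: b ≥ v ⇔ 7854 ≥ 154? YES.

YES


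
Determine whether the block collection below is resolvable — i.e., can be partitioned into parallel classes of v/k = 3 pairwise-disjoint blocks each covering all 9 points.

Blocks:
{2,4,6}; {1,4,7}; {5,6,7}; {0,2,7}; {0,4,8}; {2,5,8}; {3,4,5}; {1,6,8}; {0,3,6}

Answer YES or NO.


v = 9, block size k = 3, number of blocks = 9.
For resolvability, blocks must partition into parallel classes of size v/k = 3.
Total blocks must therefore be a multiple of 3: 9 = 3·3 + 0 ⇒ divisible ✓.
Consider block {2,4,6}. It intersects every other block in the collection, so no parallel class of size 3 can contain it.
Since every block must belong to some parallel class in a resolution, the collection cannot be partitioned into parallel classes.
Resolvable? NO.

NO


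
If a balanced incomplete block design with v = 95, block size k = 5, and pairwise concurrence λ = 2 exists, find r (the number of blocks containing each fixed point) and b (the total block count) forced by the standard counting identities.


Any 2-(v, k, λ) BIBD satisfies two necessary conditions:
  (i)  Each point sits in r blocks, and counting incidences through any fixed point gives r(k − 1) = λ(v − 1), so r = λ(v − 1)/(k − 1).
  (ii) Total incidences bk = vr, so b = vr/k.
Step 1: r = λ(v − 1)/(k − 1) = 2·(95 − 1)/(5 − 1) = 2·94/4 = 188/4 = 47.
Step 2: b = vr/k = 95·47/5 = 4465/5 = 893.
Check integrality: r = 47 ∈ Z ✓, b = 893 ∈ Z ✓.
(These identities are necessary conditions: they determine r and b for any design with these parameters, but do not by themselves prove that one exists.)

r = 47, b = 893.


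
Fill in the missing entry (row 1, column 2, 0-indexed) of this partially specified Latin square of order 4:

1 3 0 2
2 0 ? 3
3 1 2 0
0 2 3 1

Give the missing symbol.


Row 1 contains symbols [0, 2, 3] — missing [1].
Column 2 contains symbols [0, 2, 3] — missing [1].
The missing symbol must appear in both missing sets; intersection = [1].
Therefore the hidden value is 1.

Missing value = 1.


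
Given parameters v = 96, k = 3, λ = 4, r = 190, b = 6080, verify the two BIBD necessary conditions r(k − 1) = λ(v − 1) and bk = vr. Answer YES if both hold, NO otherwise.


Condition (i): r(k − 1) = 190·2 = 380; λ(v − 1) = 4·95 = 380. Match? YES.
Condition (ii): bk = 6080·3 = 18240; vr = 96·190 = 18240. Match? YES.
Both conditions hold? YES.

YES


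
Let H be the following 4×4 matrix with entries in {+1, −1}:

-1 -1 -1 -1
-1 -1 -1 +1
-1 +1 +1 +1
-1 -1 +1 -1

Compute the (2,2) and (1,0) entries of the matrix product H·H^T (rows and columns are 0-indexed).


Row 0 of H: [-1, -1, -1, -1].
Row 1 of H: [-1, -1, -1, 1].
Row 2 of H: [-1, 1, 1, 1].
(H·H^T)[2][2] = Σ_j H[2][j]·H[2][j] = (-1)² + (1)² + (1)² + (1)² = 1 + 1 + 1 + 1 = 4.
(H·H^T)[1][0] = Σ_j H[1][j]·H[0][j] = (-1)·(-1) + (-1)·(-1) + (-1)·(-1) + (1)·(-1) = 1 + 1 + 1 + -1 = 2.
Rows 1 and 0 are not orthogonal (dot product = 2 ≠ 0), so H is not a Hadamard matrix.

(2,2) entry = 4; (1,0) entry = 2.


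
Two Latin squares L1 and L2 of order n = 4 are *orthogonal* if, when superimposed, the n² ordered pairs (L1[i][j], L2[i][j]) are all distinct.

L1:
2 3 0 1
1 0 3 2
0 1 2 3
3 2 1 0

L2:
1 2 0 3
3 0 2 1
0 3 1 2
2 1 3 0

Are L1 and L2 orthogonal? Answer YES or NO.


Form the n² = 16 superimposed pairs (L1[i][j], L2[i][j]), row by row (rows and columns indexed from 0):
row 0: (2,1) (3,2) (0,0) (1,3)
row 1: (1,3) (0,0) (3,2) (2,1)
row 2: (0,0) (1,3) (2,1) (3,2)
row 3: (3,2) (2,1) (1,3) (0,0)
Orthogonality requires all 16 pairs distinct.
But the pair (1,3) repeats: cell (0,3) has L1 = 1, L2 = 3, and cell (1,0) has L1 = 1, L2 = 3.
A repeated pair means some other pair never occurs (only 4 distinct pairs out of 16), so the squares are not orthogonal.
Conclusion: NO.

NO


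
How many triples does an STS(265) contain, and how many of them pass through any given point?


An STS(v) is a 2-(v, 3, 1) BIBD: block size k = 3, λ = 1.
Replication: r(k − 1) = λ(v − 1) ⇒ r·2 = 265 − 1 = 264 ⇒ r = 132.
Block count: bk = vr ⇒ b·3 = 265·132 = 34980 ⇒ b = 11660.
(Check via b = v(v − 1)/6 = 265·264/6 = 69960/6 = 11660.)

r = 132, b = 11660.


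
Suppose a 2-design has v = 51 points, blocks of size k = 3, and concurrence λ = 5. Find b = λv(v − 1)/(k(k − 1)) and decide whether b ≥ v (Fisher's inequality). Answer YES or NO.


b = λv(v − 1)/(k(k − 1)) = 5·51·50/(3·2) = 12750/6 = 2125.
Compare with v = 51: b ≥ v, so Fisher's inequality holds.

YES


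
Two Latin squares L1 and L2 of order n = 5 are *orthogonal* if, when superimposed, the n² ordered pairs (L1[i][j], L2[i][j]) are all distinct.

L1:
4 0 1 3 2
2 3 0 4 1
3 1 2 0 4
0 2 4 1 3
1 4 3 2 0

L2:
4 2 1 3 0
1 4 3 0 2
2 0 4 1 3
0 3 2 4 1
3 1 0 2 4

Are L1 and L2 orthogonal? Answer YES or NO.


Form the n² = 25 superimposed pairs (L1[i][j], L2[i][j]), row by row (rows and columns indexed from 0):
row 0: (4,4) (0,2) (1,1) (3,3) (2,0)
row 1: (2,1) (3,4) (0,3) (4,0) (1,2)
row 2: (3,2) (1,0) (2,4) (0,1) (4,3)
row 3: (0,0) (2,3) (4,2) (1,4) (3,1)
row 4: (1,3) (4,1) (3,0) (2,2) (0,4)
Orthogonality requires all 25 pairs distinct.
Check by first coordinate: for each symbol s of L1, list the L2 entries in the n cells where L1 = s; they must all differ.
  L1 = 0: L2 entries (in reading order) 2, 3, 1, 0, 4 — all 5 distinct ✓
  L1 = 1: L2 entries (in reading order) 1, 2, 0, 4, 3 — all 5 distinct ✓
  L1 = 2: L2 entries (in reading order) 0, 1, 4, 3, 2 — all 5 distinct ✓
  L1 = 3: L2 entries (in reading order) 3, 4, 2, 1, 0 — all 5 distinct ✓
  L1 = 4: L2 entries (in reading order) 4, 0, 3, 2, 1 — all 5 distinct ✓
Every symbol of L1 meets every symbol of L2 exactly once, so all 25 pairs are distinct (25 of 25).
Conclusion: YES.

YES


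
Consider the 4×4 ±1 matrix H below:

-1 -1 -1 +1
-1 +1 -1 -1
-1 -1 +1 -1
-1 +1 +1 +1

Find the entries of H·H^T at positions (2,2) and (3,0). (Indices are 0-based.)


Row 0 of H: [-1, -1, -1, 1].
Row 2 of H: [-1, -1, 1, -1].
Row 3 of H: [-1, 1, 1, 1].
(H·H^T)[2][2] = Σ_j H[2][j]·H[2][j] = (-1)² + (-1)² + (1)² + (-1)² = 1 + 1 + 1 + 1 = 4.
(H·H^T)[3][0] = Σ_j H[3][j]·H[0][j] = (-1)·(-1) + (1)·(-1) + (1)·(-1) + (1)·(1) = 1 + -1 + -1 + 1 = 0.
So rows 3 and 0 are orthogonal; the diagonal entry equals n = 4.

(2,2) entry = 4; (3,0) entry = 0.


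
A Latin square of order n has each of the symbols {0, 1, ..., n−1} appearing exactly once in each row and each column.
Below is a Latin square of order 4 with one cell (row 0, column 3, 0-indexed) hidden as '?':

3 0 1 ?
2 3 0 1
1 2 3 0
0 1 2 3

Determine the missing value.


Row 0 contains symbols [0, 1, 3] — missing [2].
Column 3 contains symbols [0, 1, 3] — missing [2].
The missing symbol must appear in both missing sets; intersection = [2].
Therefore the hidden value is 2.

Missing value = 2.


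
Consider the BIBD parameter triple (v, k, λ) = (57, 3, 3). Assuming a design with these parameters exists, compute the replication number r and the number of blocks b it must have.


Any 2-(v, k, λ) BIBD satisfies two necessary conditions:
  (i)  Each point sits in r blocks, and counting incidences through any fixed point gives r(k − 1) = λ(v − 1), so r = λ(v − 1)/(k − 1).
  (ii) Total incidences bk = vr, so b = vr/k.
Step 1: r = λ(v − 1)/(k − 1) = 3·(57 − 1)/(3 − 1) = 3·56/2 = 168/2 = 84.
Step 2: b = vr/k = 57·84/3 = 4788/3 = 1596.
Check integrality: r = 84 ∈ Z ✓, b = 1596 ∈ Z ✓.
(These identities are necessary conditions: they determine r and b for any design with these parameters, but do not by themselves prove that one exists.)

r = 84, b = 1596.


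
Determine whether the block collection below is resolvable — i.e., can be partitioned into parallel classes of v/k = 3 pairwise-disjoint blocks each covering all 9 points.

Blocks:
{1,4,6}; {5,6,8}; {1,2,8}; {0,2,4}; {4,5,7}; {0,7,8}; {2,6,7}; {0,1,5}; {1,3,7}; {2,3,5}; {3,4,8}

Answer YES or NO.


v = 9, block size k = 3, number of blocks = 11.
For resolvability, blocks must partition into parallel classes of size v/k = 3.
Total blocks must therefore be a multiple of 3: 11 = 3·3 + 2 ⇒ not divisible ✗.
Resolvable? NO.

NO


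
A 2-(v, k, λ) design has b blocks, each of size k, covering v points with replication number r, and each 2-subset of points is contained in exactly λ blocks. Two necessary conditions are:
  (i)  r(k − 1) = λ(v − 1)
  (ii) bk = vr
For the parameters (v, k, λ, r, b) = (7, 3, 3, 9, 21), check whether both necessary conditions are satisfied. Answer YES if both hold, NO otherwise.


Condition (i): r(k − 1) = 9·2 = 18; λ(v − 1) = 3·6 = 18. Match? YES.
Condition (ii): bk = 21·3 = 63; vr = 7·9 = 63. Match? YES.
Both conditions hold? YES.

YES


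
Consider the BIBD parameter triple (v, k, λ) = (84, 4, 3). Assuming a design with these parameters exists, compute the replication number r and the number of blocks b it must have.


Any 2-(v, k, λ) BIBD satisfies two necessary conditions:
  (i)  Each point sits in r blocks, and counting incidences through any fixed point gives r(k − 1) = λ(v − 1), so r = λ(v − 1)/(k − 1).
  (ii) Total incidences bk = vr, so b = vr/k.
Step 1: r = λ(v − 1)/(k − 1) = 3·(84 − 1)/(4 − 1) = 3·83/3 = 249/3 = 83.
Step 2: b = vr/k = 84·83/4 = 6972/4 = 1743.
Check integrality: r = 83 ∈ Z ✓, b = 1743 ∈ Z ✓.
(These identities are necessary conditions: they determine r and b for any design with these parameters, but do not by themselves prove that one exists.)

r = 83, b = 1743.


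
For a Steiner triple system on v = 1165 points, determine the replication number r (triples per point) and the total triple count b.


An STS(v) is a 2-(v, 3, 1) BIBD: block size k = 3, λ = 1.
Replication: r(k − 1) = λ(v − 1) ⇒ r·2 = 1165 − 1 = 1164 ⇒ r = 582.
Block count: bk = vr ⇒ b·3 = 1165·582 = 678030 ⇒ b = 226010.
(Check via b = v(v − 1)/6 = 1165·1164/6 = 1356060/6 = 226010.)

r = 582, b = 226010.


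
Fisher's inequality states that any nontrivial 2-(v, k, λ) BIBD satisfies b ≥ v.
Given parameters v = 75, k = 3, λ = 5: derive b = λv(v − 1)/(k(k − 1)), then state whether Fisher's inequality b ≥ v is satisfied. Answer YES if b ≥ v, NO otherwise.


r = λ(v − 1)/(k − 1) = 5·74/2 = 185.
b = vr/k = 75·185/3 = 4625.
Fisher's inequality: b ≥ v ⇔ 4625 ≥ 75? YES.

YES


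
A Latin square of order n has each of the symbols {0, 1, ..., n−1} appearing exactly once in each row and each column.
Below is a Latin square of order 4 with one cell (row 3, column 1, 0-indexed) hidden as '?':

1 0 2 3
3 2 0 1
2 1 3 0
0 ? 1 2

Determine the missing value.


Row 3 contains symbols [0, 1, 2] — missing [3].
Column 1 contains symbols [0, 1, 2] — missing [3].
The missing symbol must appear in both missing sets; intersection = [3].
Therefore the hidden value is 3.

Missing value = 3.


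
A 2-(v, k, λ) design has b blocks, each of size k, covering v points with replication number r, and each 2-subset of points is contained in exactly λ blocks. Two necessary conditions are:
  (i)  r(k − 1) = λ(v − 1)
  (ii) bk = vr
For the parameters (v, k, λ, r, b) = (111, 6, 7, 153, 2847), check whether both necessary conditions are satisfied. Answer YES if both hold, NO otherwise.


Condition (i): r(k − 1) = 153·5 = 765; λ(v − 1) = 7·110 = 770. Match? NO.
Condition (ii): bk = 2847·6 = 17082; vr = 111·153 = 16983. Match? NO.
Both conditions hold? NO.

NO


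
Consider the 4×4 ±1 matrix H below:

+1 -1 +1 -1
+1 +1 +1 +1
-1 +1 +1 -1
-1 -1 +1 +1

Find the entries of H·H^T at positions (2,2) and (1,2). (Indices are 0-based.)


Row 1 of H: [1, 1, 1, 1].
Row 2 of H: [-1, 1, 1, -1].
(H·H^T)[2][2] = Σ_j H[2][j]·H[2][j] = (-1)² + (1)² + (1)² + (-1)² = 1 + 1 + 1 + 1 = 4.
(H·H^T)[1][2] = Σ_j H[1][j]·H[2][j] = (1)·(-1) + (1)·(1) + (1)·(1) + (1)·(-1) = -1 + 1 + 1 + -1 = 0.
So rows 1 and 2 are orthogonal; the diagonal entry equals n = 4.

(2,2) entry = 4; (1,2) entry = 0.


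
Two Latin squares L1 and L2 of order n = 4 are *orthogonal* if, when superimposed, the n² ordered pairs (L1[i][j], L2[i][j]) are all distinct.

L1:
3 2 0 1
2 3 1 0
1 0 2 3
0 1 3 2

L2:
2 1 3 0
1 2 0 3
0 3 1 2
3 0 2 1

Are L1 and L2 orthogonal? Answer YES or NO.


Form the n² = 16 superimposed pairs (L1[i][j], L2[i][j]), row by row (rows and columns indexed from 0):
row 0: (3,2) (2,1) (0,3) (1,0)
row 1: (2,1) (3,2) (1,0) (0,3)
row 2: (1,0) (0,3) (2,1) (3,2)
row 3: (0,3) (1,0) (3,2) (2,1)
Orthogonality requires all 16 pairs distinct.
But the pair (2,1) repeats: cell (0,1) has L1 = 2, L2 = 1, and cell (1,0) has L1 = 2, L2 = 1.
A repeated pair means some other pair never occurs (only 4 distinct pairs out of 16), so the squares are not orthogonal.
Conclusion: NO.

NO


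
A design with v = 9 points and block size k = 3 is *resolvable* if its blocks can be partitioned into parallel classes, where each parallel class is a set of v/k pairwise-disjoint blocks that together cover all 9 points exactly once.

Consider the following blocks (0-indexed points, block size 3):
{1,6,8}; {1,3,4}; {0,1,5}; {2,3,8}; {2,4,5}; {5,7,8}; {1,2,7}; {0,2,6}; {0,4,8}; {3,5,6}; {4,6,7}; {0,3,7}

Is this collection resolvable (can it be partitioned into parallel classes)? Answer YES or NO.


v = 9, block size k = 3, number of blocks = 12.
For resolvability, blocks must partition into parallel classes of size v/k = 3.
Total blocks must therefore be a multiple of 3: 12 = 3·4 + 0 ⇒ divisible ✓.
Greedy packing gives 4 candidate class(es). Each should be a full parallel class (size 3, covers all 9 points).
  Class 1 (3 blocks): {1,6,8}; {2,4,5}; {0,3,7}. Points covered: [0, 1, 2, 3, 4, 5, 6, 7, 8].
  Class 2 (3 blocks): {1,3,4}; {5,7,8}; {0,2,6}. Points covered: [0, 1, 2, 3, 4, 5, 6, 7, 8].
  Class 3 (3 blocks): {0,1,5}; {2,3,8}; {4,6,7}. Points covered: [0, 1, 2, 3, 4, 5, 6, 7, 8].
  Class 4 (3 blocks): {1,2,7}; {0,4,8}; {3,5,6}. Points covered: [0, 1, 2, 3, 4, 5, 6, 7, 8].
All classes full (size 3)? YES. All classes cover every point? YES.
Resolvable? YES.

YES


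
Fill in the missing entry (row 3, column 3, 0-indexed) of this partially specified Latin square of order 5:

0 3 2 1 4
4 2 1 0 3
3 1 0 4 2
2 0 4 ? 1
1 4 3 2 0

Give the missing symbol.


Row 3 contains symbols [0, 1, 2, 4] — missing [3].
Column 3 contains symbols [0, 1, 2, 4] — missing [3].
The missing symbol must appear in both missing sets; intersection = [3].
Therefore the hidden value is 3.

Missing value = 3.


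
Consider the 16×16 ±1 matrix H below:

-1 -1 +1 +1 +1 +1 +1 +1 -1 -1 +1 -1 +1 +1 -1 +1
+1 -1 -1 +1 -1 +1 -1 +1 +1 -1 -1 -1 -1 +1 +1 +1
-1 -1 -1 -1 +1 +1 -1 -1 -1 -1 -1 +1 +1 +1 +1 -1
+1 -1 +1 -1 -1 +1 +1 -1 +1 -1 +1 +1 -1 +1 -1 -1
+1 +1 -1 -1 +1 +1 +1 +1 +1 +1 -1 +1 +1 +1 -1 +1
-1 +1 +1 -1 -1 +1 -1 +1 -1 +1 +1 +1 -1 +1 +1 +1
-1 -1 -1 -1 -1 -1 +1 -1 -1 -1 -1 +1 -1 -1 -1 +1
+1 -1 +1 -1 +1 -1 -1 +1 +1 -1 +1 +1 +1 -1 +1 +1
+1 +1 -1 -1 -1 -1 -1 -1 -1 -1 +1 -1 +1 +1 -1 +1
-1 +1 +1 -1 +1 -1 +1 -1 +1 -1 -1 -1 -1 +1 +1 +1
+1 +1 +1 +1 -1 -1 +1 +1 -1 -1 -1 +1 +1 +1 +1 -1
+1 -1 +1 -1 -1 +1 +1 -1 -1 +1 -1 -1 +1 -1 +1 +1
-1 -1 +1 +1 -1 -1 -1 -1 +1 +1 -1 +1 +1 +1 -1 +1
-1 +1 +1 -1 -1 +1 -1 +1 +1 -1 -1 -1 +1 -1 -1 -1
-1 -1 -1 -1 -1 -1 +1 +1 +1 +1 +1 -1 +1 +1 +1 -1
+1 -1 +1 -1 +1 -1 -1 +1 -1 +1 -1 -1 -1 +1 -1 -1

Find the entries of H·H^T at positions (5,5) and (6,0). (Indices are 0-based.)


Row 0 of H: [-1, -1, 1, 1, 1, 1, 1, 1, -1, -1, 1, -1, 1, 1, -1, 1].
Row 5 of H: [-1, 1, 1, -1, -1, 1, -1, 1, -1, 1, 1, 1, -1, 1, 1, 1].
Row 6 of H: [-1, -1, -1, -1, -1, -1, 1, -1, -1, -1, -1, 1, -1, -1, -1, 1].
(H·H^T)[5][5] = Σ_j H[5][j]·H[5][j] = (-1)² + (1)² + (1)² + (-1)² + (-1)² + (1)² + (-1)² + (1)² + (-1)² + (1)² + (1)² + (1)² + (-1)² + (1)² + (1)² + (1)² = 1 + 1 + 1 + 1 + 1 + 1 + 1 + 1 + 1 + 1 + 1 + 1 + 1 + 1 + 1 + 1 = 16.
(H·H^T)[6][0] = Σ_j H[6][j]·H[0][j] = (-1)·(-1) + (-1)·(-1) + (-1)·(1) + (-1)·(1) + (-1)·(1) + (-1)·(1) + (1)·(1) + (-1)·(1) + (-1)·(-1) + (-1)·(-1) + (-1)·(1) + (1)·(-1) + (-1)·(1) + (-1)·(1) + (-1)·(-1) + (1)·(1) = 1 + 1 + -1 + -1 + -1 + -1 + 1 + -1 + 1 + 1 + -1 + -1 + -1 + -1 + 1 + 1 = -2.
Rows 6 and 0 are not orthogonal (dot product = -2 ≠ 0), so H is not a Hadamard matrix.

(5,5) entry = 16; (6,0) entry = -2.


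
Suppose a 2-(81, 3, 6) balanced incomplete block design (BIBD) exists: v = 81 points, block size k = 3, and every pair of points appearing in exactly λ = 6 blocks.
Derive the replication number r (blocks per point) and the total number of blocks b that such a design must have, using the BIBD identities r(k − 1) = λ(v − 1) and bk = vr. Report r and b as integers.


Any 2-(v, k, λ) BIBD satisfies two necessary conditions:
  (i)  Each point sits in r blocks, and counting incidences through any fixed point gives r(k − 1) = λ(v − 1), so r = λ(v − 1)/(k − 1).
  (ii) Total incidences bk = vr, so b = vr/k.
Step 1: r = λ(v − 1)/(k − 1) = 6·(81 − 1)/(3 − 1) = 6·80/2 = 480/2 = 240.
Step 2: b = vr/k = 81·240/3 = 19440/3 = 6480.
Check integrality: r = 240 ∈ Z ✓, b = 6480 ∈ Z ✓.
(These identities are necessary conditions: they determine r and b for any design with these parameters, but do not by themselves prove that one exists.)

r = 240, b = 6480.


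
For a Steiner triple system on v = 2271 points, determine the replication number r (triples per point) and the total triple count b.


An STS(v) is a 2-(v, 3, 1) BIBD: block size k = 3, λ = 1.
Replication: r(k − 1) = λ(v − 1) ⇒ r·2 = 2271 − 1 = 2270 ⇒ r = 1135.
Block count: bk = vr ⇒ b·3 = 2271·1135 = 2577585 ⇒ b = 859195.
(Check via b = v(v − 1)/6 = 2271·2270/6 = 5155170/6 = 859195.)

r = 1135, b = 859195.


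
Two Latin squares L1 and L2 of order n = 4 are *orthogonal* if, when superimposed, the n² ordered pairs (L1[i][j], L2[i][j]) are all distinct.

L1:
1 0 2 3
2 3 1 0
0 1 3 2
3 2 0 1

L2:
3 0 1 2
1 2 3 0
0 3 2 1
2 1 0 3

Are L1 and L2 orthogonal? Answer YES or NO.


Form the n² = 16 superimposed pairs (L1[i][j], L2[i][j]), row by row (rows and columns indexed from 0):
row 0: (1,3) (0,0) (2,1) (3,2)
row 1: (2,1) (3,2) (1,3) (0,0)
row 2: (0,0) (1,3) (3,2) (2,1)
row 3: (3,2) (2,1) (0,0) (1,3)
Orthogonality requires all 16 pairs distinct.
But the pair (2,1) repeats: cell (0,2) has L1 = 2, L2 = 1, and cell (1,0) has L1 = 2, L2 = 1.
A repeated pair means some other pair never occurs (only 4 distinct pairs out of 16), so the squares are not orthogonal.
Conclusion: NO.

NO


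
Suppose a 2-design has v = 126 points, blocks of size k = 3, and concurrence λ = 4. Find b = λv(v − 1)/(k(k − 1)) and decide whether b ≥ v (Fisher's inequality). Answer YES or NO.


r = λ(v − 1)/(k − 1) = 4·125/2 = 250.
b = vr/k = 126·250/3 = 10500.
Fisher's inequality: b ≥ v ⇔ 10500 ≥ 126? YES.

YES


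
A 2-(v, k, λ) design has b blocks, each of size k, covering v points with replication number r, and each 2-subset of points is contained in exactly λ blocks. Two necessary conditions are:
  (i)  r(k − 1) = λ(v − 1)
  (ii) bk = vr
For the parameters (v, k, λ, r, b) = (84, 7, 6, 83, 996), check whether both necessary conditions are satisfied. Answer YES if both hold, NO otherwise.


Condition (i): r(k − 1) = 83·6 = 498; λ(v − 1) = 6·83 = 498. Match? YES.
Condition (ii): bk = 996·7 = 6972; vr = 84·83 = 6972. Match? YES.
Both conditions hold? YES.

YES


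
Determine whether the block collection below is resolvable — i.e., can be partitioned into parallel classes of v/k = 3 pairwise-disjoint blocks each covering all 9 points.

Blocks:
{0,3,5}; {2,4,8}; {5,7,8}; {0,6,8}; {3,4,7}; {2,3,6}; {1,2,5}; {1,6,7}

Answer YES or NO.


v = 9, block size k = 3, number of blocks = 8.
For resolvability, blocks must partition into parallel classes of size v/k = 3.
Total blocks must therefore be a multiple of 3: 8 = 3·2 + 2 ⇒ not divisible ✗.
Resolvable? NO.

NO


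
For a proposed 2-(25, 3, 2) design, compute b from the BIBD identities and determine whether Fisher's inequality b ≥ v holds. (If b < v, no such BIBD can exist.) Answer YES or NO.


b = λv(v − 1)/(k(k − 1)) = 2·25·24/(3·2) = 1200/6 = 200.
Compare with v = 25: b ≥ v, so Fisher's inequality holds.

YES


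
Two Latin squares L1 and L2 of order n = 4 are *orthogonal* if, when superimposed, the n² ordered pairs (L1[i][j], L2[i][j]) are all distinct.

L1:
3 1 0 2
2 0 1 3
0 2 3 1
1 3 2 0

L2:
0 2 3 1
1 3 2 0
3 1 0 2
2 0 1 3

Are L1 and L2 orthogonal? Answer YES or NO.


Form the n² = 16 superimposed pairs (L1[i][j], L2[i][j]), row by row (rows and columns indexed from 0):
row 0: (3,0) (1,2) (0,3) (2,1)
row 1: (2,1) (0,3) (1,2) (3,0)
row 2: (0,3) (2,1) (3,0) (1,2)
row 3: (1,2) (3,0) (2,1) (0,3)
Orthogonality requires all 16 pairs distinct.
But the pair (2,1) repeats: cell (0,3) has L1 = 2, L2 = 1, and cell (1,0) has L1 = 2, L2 = 1.
A repeated pair means some other pair never occurs (only 4 distinct pairs out of 16), so the squares are not orthogonal.
Conclusion: NO.

NO


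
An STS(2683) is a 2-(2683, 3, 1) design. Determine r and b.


An STS(v) is a 2-(v, 3, 1) BIBD: block size k = 3, λ = 1.
Replication: r(k − 1) = λ(v − 1) ⇒ r·2 = 2683 − 1 = 2682 ⇒ r = 1341.
Block count: b = v(v − 1)/6 = 2683·2682/6 = 7195806/6 = 1199301.

r = 1341, b = 1199301.


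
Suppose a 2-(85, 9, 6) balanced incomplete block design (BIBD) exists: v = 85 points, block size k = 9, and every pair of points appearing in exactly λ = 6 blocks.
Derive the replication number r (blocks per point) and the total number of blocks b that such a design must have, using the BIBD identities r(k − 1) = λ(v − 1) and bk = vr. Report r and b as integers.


Any 2-(v, k, λ) BIBD satisfies two necessary conditions:
  (i)  Each point sits in r blocks, and counting incidences through any fixed point gives r(k − 1) = λ(v − 1), so r = λ(v − 1)/(k − 1).
  (ii) Total incidences bk = vr, so b = vr/k.
Step 1: r = λ(v − 1)/(k − 1) = 6·(85 − 1)/(9 − 1) = 6·84/8 = 504/8 = 63.
Step 2: b = vr/k = 85·63/9 = 5355/9 = 595.
Check integrality: r = 63 ∈ Z ✓, b = 595 ∈ Z ✓.
(These identities are necessary conditions: they determine r and b for any design with these parameters, but do not by themselves prove that one exists.)

r = 63, b = 595.


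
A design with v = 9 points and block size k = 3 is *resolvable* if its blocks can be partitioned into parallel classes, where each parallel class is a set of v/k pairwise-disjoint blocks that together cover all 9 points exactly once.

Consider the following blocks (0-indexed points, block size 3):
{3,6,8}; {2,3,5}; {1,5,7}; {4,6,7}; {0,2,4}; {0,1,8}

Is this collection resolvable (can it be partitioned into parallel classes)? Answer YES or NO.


v = 9, block size k = 3, number of blocks = 6.
For resolvability, blocks must partition into parallel classes of size v/k = 3.
Total blocks must therefore be a multiple of 3: 6 = 3·2 + 0 ⇒ divisible ✓.
Greedy packing gives 2 candidate class(es). Each should be a full parallel class (size 3, covers all 9 points).
  Class 1 (3 blocks): {3,6,8}; {1,5,7}; {0,2,4}. Points covered: [0, 1, 2, 3, 4, 5, 6, 7, 8].
  Class 2 (3 blocks): {2,3,5}; {4,6,7}; {0,1,8}. Points covered: [0, 1, 2, 3, 4, 5, 6, 7, 8].
All classes full (size 3)? YES. All classes cover every point? YES.
Resolvable? YES.

YES


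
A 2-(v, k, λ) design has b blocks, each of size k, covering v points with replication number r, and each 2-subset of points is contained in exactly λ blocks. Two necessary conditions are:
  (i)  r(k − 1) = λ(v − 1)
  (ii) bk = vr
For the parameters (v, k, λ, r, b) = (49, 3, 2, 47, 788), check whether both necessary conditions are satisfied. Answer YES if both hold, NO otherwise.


Condition (i): r(k − 1) = 47·2 = 94; λ(v − 1) = 2·48 = 96. Match? NO.
Condition (ii): bk = 788·3 = 2364; vr = 49·47 = 2303. Match? NO.
Both conditions hold? NO.

NO


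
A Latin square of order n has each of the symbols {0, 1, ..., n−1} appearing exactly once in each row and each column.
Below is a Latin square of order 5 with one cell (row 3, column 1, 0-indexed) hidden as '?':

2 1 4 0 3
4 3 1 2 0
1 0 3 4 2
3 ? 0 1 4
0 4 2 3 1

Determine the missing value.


Row 3 contains symbols [0, 1, 3, 4] — missing [2].
Column 1 contains symbols [0, 1, 3, 4] — missing [2].
The missing symbol must appear in both missing sets; intersection = [2].
Therefore the hidden value is 2.

Missing value = 2.


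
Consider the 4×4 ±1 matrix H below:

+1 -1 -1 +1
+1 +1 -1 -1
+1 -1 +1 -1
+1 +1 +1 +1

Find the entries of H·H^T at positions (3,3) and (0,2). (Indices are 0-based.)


Row 0 of H: [1, -1, -1, 1].
Row 2 of H: [1, -1, 1, -1].
Row 3 of H: [1, 1, 1, 1].
(H·H^T)[3][3] = Σ_j H[3][j]·H[3][j] = (1)² + (1)² + (1)² + (1)² = 1 + 1 + 1 + 1 = 4.
(H·H^T)[0][2] = Σ_j H[0][j]·H[2][j] = (1)·(1) + (-1)·(-1) + (-1)·(1) + (1)·(-1) = 1 + 1 + -1 + -1 = 0.
So rows 0 and 2 are orthogonal; the diagonal entry equals n = 4.

(3,3) entry = 4; (0,2) entry = 0.


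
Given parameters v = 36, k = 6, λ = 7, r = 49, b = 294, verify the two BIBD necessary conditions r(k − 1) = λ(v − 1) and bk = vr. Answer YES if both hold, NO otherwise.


Condition (i): r(k − 1) = 49·5 = 245; λ(v − 1) = 7·35 = 245. Match? YES.
Condition (ii): bk = 294·6 = 1764; vr = 36·49 = 1764. Match? YES.
Both conditions hold? YES.

YES


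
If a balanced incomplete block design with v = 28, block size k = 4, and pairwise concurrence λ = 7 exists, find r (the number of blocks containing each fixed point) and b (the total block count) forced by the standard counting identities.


Any 2-(v, k, λ) BIBD satisfies two necessary conditions:
  (i)  Each point sits in r blocks, and counting incidences through any fixed point gives r(k − 1) = λ(v − 1), so r = λ(v − 1)/(k − 1).
  (ii) Total incidences bk = vr, so b = vr/k.
Step 1: r = λ(v − 1)/(k − 1) = 7·(28 − 1)/(4 − 1) = 7·27/3 = 189/3 = 63.
Step 2: b = vr/k = 28·63/4 = 1764/4 = 441.
Check integrality: r = 63 ∈ Z ✓, b = 441 ∈ Z ✓.
(These identities are necessary conditions: they determine r and b for any design with these parameters, but do not by themselves prove that one exists.)

r = 63, b = 441.


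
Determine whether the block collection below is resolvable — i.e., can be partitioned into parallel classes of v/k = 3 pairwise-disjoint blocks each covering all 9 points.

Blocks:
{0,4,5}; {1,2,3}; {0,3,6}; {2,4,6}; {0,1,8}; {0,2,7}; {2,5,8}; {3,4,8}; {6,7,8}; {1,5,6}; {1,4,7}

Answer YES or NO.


v = 9, block size k = 3, number of blocks = 11.
For resolvability, blocks must partition into parallel classes of size v/k = 3.
Total blocks must therefore be a multiple of 3: 11 = 3·3 + 2 ⇒ not divisible ✗.
Resolvable? NO.

NO


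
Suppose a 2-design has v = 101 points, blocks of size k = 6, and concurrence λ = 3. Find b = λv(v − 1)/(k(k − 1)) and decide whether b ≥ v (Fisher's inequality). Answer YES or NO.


b = λv(v − 1)/(k(k − 1)) = 3·101·100/(6·5) = 30300/30 = 1010.
Compare with v = 101: b ≥ v, so Fisher's inequality holds.

YES


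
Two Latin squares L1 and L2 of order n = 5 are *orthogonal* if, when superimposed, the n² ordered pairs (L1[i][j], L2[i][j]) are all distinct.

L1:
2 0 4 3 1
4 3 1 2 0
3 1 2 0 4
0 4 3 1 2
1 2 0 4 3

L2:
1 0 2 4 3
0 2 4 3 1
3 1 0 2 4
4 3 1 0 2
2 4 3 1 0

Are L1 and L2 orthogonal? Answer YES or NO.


Form the n² = 25 superimposed pairs (L1[i][j], L2[i][j]), row by row (rows and columns indexed from 0):
row 0: (2,1) (0,0) (4,2) (3,4) (1,3)
row 1: (4,0) (3,2) (1,4) (2,3) (0,1)
row 2: (3,3) (1,1) (2,0) (0,2) (4,4)
row 3: (0,4) (4,3) (3,1) (1,0) (2,2)
row 4: (1,2) (2,4) (0,3) (4,1) (3,0)
Orthogonality requires all 25 pairs distinct.
Check by first coordinate: for each symbol s of L1, list the L2 entries in the n cells where L1 = s; they must all differ.
  L1 = 0: L2 entries (in reading order) 0, 1, 2, 4, 3 — all 5 distinct ✓
  L1 = 1: L2 entries (in reading order) 3, 4, 1, 0, 2 — all 5 distinct ✓
  L1 = 2: L2 entries (in reading order) 1, 3, 0, 2, 4 — all 5 distinct ✓
  L1 = 3: L2 entries (in reading order) 4, 2, 3, 1, 0 — all 5 distinct ✓
  L1 = 4: L2 entries (in reading order) 2, 0, 4, 3, 1 — all 5 distinct ✓
Every symbol of L1 meets every symbol of L2 exactly once, so all 25 pairs are distinct (25 of 25).
Conclusion: YES.

YES


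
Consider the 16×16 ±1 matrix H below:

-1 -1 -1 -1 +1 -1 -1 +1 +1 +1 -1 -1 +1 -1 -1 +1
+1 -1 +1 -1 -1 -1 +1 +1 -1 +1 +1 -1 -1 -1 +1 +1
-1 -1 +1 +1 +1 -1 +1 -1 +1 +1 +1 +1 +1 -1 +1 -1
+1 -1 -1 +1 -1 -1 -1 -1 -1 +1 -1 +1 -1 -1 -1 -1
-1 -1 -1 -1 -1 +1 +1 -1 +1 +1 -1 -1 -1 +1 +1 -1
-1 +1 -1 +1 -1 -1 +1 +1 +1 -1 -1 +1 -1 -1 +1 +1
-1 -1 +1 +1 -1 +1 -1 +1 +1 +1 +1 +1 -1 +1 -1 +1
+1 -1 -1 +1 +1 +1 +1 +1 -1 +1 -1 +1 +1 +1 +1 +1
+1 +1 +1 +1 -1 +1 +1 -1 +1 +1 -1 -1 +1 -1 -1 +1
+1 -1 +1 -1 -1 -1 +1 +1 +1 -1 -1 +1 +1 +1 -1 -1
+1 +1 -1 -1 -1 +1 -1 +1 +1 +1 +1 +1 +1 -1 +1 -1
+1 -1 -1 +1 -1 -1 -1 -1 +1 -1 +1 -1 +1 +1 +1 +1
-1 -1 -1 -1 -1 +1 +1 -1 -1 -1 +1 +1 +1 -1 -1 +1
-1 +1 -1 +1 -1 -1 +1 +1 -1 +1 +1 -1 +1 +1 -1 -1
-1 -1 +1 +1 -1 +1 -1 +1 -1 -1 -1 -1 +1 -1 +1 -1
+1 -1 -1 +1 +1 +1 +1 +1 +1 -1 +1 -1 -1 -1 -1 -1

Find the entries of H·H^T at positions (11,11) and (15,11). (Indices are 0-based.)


Row 11 of H: [1, -1, -1, 1, -1, -1, -1, -1, 1, -1, 1, -1, 1, 1, 1, 1].
Row 15 of H: [1, -1, -1, 1, 1, 1, 1, 1, 1, -1, 1, -1, -1, -1, -1, -1].
(H·H^T)[11][11] = Σ_j H[11][j]·H[11][j] = (1)² + (-1)² + (-1)² + (1)² + (-1)² + (-1)² + (-1)² + (-1)² + (1)² + (-1)² + (1)² + (-1)² + (1)² + (1)² + (1)² + (1)² = 1 + 1 + 1 + 1 + 1 + 1 + 1 + 1 + 1 + 1 + 1 + 1 + 1 + 1 + 1 + 1 = 16.
(H·H^T)[15][11] = Σ_j H[15][j]·H[11][j] = (1)·(1) + (-1)·(-1) + (-1)·(-1) + (1)·(1) + (1)·(-1) + (1)·(-1) + (1)·(-1) + (1)·(-1) + (1)·(1) + (-1)·(-1) + (1)·(1) + (-1)·(-1) + (-1)·(1) + (-1)·(1) + (-1)·(1) + (-1)·(1) = 1 + 1 + 1 + 1 + -1 + -1 + -1 + -1 + 1 + 1 + 1 + 1 + -1 + -1 + -1 + -1 = 0.
So rows 15 and 11 are orthogonal; the diagonal entry equals n = 16.

(11,11) entry = 16; (15,11) entry = 0.


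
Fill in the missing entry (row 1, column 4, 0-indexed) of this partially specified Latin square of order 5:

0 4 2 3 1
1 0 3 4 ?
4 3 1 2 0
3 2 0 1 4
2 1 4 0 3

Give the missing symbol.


Row 1 contains symbols [0, 1, 3, 4] — missing [2].
Column 4 contains symbols [0, 1, 3, 4] — missing [2].
The missing symbol must appear in both missing sets; intersection = [2].
Therefore the hidden value is 2.

Missing value = 2.


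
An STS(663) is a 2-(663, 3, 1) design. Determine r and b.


An STS(v) is a 2-(v, 3, 1) BIBD: block size k = 3, λ = 1.
Replication: r(k − 1) = λ(v − 1) ⇒ r·2 = 663 − 1 = 662 ⇒ r = 331.
Block count: b = v(v − 1)/6 = 663·662/6 = 438906/6 = 73151.
(Check via bk = vr: 73151·3 = 219453 = 663·331 = 219453 ✓.)

r = 331, b = 73151.
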